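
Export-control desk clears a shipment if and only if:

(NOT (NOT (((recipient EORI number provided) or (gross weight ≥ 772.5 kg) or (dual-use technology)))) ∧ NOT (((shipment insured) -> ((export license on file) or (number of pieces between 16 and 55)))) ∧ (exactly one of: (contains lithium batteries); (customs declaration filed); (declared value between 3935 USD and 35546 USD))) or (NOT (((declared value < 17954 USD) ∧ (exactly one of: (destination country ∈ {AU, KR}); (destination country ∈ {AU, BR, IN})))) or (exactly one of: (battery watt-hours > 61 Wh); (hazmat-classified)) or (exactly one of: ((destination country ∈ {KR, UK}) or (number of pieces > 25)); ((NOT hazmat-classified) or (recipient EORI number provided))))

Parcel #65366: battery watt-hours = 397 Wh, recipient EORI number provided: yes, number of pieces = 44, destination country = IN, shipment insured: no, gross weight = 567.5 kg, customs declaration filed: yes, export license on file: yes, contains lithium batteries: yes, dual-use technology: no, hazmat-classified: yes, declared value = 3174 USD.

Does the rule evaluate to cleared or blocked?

Blocked

Atomic conditions:
  recipient EORI number provided: yes → true
  gross weight ≥ 772.5 kg: 567.5 ≥ 772.5 is false
  dual-use technology: no → false
  shipment insured: no → false
  export license on file: yes → true
  number of pieces between 16 and 55: 44 in [16, 55] is true
  contains lithium batteries: yes → true
  customs declaration filed: yes → true
  declared value between 3935 USD and 35546 USD: 3174 in [3935, 35546] is false
  declared value < 17954 USD: 3174 < 17954 is true
  destination country ∈ {AU, KR}: IN is not in the set → false
  destination country ∈ {AU, BR, IN}: IN is in the set → true
  battery watt-hours > 61 Wh: 397 > 61 is true
  hazmat-classified: yes → true
  destination country ∈ {KR, UK}: IN is not in the set → false
  number of pieces > 25: 44 > 25 is true
  NOT hazmat-classified: yes → false
Combine:
[1.1.1.1] true OR false OR false = true
[1.1.1] NOT true = false
[1.1] NOT false = true
[1.2.1.2] true OR true = true
[1.2.1] false → true (antecedent false ⇒ implication holds) = true
[1.2] NOT true = false
[1.3] exactly-one(true, true, false) = false
[1] true AND false AND false = false
[2.1.1.2] exactly-one(false, true) = true
[2.1.1] true AND true = true
[2.1] NOT true = false
[2.2] exactly-one(true, true) = false
[2.3.1] false OR true = true
[2.3.2] false OR true = true
[2.3] exactly-one(true, true) = false
[2] false OR false OR false = false
[root] false OR false = false
Overall: false → blocked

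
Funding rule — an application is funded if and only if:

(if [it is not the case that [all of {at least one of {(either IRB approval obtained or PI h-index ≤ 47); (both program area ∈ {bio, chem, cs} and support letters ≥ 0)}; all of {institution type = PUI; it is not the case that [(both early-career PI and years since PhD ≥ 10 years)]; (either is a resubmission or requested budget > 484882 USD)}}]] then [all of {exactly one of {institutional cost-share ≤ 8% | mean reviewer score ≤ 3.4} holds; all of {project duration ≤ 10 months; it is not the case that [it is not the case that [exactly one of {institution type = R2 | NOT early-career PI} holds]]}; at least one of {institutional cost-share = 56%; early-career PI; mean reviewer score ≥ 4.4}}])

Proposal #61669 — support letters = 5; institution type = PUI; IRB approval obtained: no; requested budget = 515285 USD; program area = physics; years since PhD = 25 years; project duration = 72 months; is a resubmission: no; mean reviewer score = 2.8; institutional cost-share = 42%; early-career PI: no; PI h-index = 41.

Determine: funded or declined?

Funded

Atomic conditions:
  IRB approval obtained: no → false
  PI h-index ≤ 47: 41 ≤ 47 is true
  program area ∈ {bio, chem, cs}: physics is not in the set → false
  support letters ≥ 0: 5 ≥ 0 is true
  institution type = PUI: PUI == PUI is true
  early-career PI: no → false
  years since PhD ≥ 10 years: 25 ≥ 10 is true
  is a resubmission: no → false
  requested budget > 484882 USD: 515285 > 484882 is true
  institutional cost-share ≤ 8%: 42 ≤ 8 is false
  mean reviewer score ≤ 3.4: 2.8 ≤ 3.4 is true
  project duration ≤ 10 months: 72 ≤ 10 is false
  institution type = R2: PUI == R2 is false
  NOT early-career PI: no → true
  institutional cost-share = 56%: 42 == 56 is false
  mean reviewer score ≥ 4.4: 2.8 ≥ 4.4 is false
Combine:
[1.1.1.1] false OR true = true
[1.1.1.2] false AND true = false
[1.1.1] true OR false = true
[1.1.2.2.1] false AND true = false
[1.1.2.2] NOT false = true
[1.1.2.3] false OR true = true
[1.1.2] true AND true AND true = true
[1.1] true AND true = true
[1] NOT true = false
[2.1] exactly-one(false, true) = true
[2.2.2.1.1] exactly-one(false, true) = true
[2.2.2.1] NOT true = false
[2.2.2] NOT false = true
[2.2] false AND true = false
[2.3] false OR false OR false = false
[2] true AND false AND false = false
[root] false → false (antecedent false ⇒ implication holds) = true
Overall: true → funded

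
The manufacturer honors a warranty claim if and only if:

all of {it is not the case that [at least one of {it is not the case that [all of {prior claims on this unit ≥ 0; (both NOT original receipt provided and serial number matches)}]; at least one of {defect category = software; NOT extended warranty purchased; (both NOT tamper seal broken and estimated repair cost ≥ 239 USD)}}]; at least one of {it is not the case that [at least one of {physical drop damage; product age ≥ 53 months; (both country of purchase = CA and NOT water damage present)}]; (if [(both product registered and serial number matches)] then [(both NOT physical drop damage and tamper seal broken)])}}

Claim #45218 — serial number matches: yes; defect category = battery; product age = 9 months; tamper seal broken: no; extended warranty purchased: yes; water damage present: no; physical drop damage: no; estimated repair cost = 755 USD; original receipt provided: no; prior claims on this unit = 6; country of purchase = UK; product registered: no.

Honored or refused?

Atomic conditions:
  prior claims on this unit ≥ 0: 6 ≥ 0 is true
  NOT original receipt provided: no → true
  serial number matches: yes → true
  defect category = software: battery == software is false
  NOT extended warranty purchased: yes → false
  NOT tamper seal broken: no → true
  estimated repair cost ≥ 239 USD: 755 ≥ 239 is true
  physical drop damage: no → false
  product age ≥ 53 months: 9 ≥ 53 is false
  country of purchase = CA: UK == CA is false
  NOT water damage present: no → true
  product registered: no → false
  NOT physical drop damage: no → true
  tamper seal broken: no → false
Combine:
[1.1.1.1.2] true AND true = true
[1.1.1.1] true AND true = true
[1.1.1] NOT true = false
[1.1.2.3] true AND true = true
[1.1.2] false OR false OR true = true
[1.1] false OR true = true
[1] NOT true = false
[2.1.1.3] false AND true = false
[2.1.1] false OR false OR false = false
[2.1] NOT false = true
[2.2.1] false AND true = false
[2.2.2] true AND false = false
[2.2] false → false (antecedent false ⇒ implication holds) = true
[2] true OR true = true
[root] false AND true = false
Overall: false → refused

Refused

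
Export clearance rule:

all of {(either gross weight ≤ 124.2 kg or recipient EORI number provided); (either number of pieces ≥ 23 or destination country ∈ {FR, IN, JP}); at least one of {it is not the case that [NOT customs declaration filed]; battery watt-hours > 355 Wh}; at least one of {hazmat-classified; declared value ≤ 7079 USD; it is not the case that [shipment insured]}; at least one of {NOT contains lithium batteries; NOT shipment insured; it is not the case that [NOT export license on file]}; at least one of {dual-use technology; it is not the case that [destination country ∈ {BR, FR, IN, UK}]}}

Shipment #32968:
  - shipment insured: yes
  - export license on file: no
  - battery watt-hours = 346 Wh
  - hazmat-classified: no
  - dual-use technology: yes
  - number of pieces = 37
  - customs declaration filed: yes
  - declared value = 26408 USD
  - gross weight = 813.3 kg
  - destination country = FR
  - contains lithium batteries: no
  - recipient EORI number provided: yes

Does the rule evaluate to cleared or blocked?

Blocked

Atomic conditions:
  gross weight ≤ 124.2 kg: 813.3 ≤ 124.2 is false
  recipient EORI number provided: yes → true
  number of pieces ≥ 23: 37 ≥ 23 is true
  destination country ∈ {FR, IN, JP}: FR is in the set → true
  NOT customs declaration filed: yes → false
  battery watt-hours > 355 Wh: 346 > 355 is false
  hazmat-classified: no → false
  declared value ≤ 7079 USD: 26408 ≤ 7079 is false
  shipment insured: yes → true
  NOT contains lithium batteries: no → true
  NOT shipment insured: yes → false
  NOT export license on file: no → true
  dual-use technology: yes → true
  destination country ∈ {BR, FR, IN, UK}: FR is in the set → true
Combine:
[1] false OR true = true
[2] true OR true = true
[3.1] NOT false = true
[3] true OR false = true
[4.3] NOT true = false
[4] false OR false OR false = false
[5.3] NOT true = false
[5] true OR false OR false = true
[6.2] NOT true = false
[6] true OR false = true
[root] true AND true AND true AND false AND true AND true = false
Overall: false → blocked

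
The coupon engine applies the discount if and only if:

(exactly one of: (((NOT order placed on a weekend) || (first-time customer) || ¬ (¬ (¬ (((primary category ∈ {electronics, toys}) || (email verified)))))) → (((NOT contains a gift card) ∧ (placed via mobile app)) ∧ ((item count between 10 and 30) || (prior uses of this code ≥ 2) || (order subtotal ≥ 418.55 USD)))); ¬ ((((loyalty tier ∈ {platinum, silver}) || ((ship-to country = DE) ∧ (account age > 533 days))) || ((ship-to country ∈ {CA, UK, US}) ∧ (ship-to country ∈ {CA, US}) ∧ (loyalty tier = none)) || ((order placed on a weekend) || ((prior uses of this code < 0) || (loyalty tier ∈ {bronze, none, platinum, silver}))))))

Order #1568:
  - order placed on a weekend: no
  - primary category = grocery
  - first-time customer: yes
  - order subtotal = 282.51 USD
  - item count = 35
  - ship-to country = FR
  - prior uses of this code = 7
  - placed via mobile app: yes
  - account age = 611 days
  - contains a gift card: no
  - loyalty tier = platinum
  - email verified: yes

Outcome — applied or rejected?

Atomic conditions:
  NOT order placed on a weekend: no → true
  first-time customer: yes → true
  primary category ∈ {electronics, toys}: grocery is not in the set → false
  email verified: yes → true
  NOT contains a gift card: no → true
  placed via mobile app: yes → true
  item count between 10 and 30: 35 in [10, 30] is false
  prior uses of this code ≥ 2: 7 ≥ 2 is true
  order subtotal ≥ 418.55 USD: 282.51 ≥ 418.55 is false
  loyalty tier ∈ {platinum, silver}: platinum is in the set → true
  ship-to country = DE: FR == DE is false
  account age > 533 days: 611 > 533 is true
  ship-to country ∈ {CA, UK, US}: FR is not in the set → false
  ship-to country ∈ {CA, US}: FR is not in the set → false
  loyalty tier = none: platinum == none is false
  order placed on a weekend: no → false
  prior uses of this code < 0: 7 < 0 is false
  loyalty tier ∈ {bronze, none, platinum, silver}: platinum is in the set → true
Combine:
[1.1.3.1.1.1] false OR true = true
[1.1.3.1.1] NOT true = false
[1.1.3.1] NOT false = true
[1.1.3] NOT true = false
[1.1] true OR true OR false = true
[1.2.1] true AND true = true
[1.2.2] false OR true OR false = true
[1.2] true AND true = true
[1] true → true = true
[2.1.1.2] false AND true = false
[2.1.1] true OR false = true
[2.1.2] false AND false AND false = false
[2.1.3.2] false OR true = true
[2.1.3] false OR true = true
[2.1] true OR false OR true = true
[2] NOT true = false
[root] exactly-one(true, false) = true
Overall: true → applied

Applied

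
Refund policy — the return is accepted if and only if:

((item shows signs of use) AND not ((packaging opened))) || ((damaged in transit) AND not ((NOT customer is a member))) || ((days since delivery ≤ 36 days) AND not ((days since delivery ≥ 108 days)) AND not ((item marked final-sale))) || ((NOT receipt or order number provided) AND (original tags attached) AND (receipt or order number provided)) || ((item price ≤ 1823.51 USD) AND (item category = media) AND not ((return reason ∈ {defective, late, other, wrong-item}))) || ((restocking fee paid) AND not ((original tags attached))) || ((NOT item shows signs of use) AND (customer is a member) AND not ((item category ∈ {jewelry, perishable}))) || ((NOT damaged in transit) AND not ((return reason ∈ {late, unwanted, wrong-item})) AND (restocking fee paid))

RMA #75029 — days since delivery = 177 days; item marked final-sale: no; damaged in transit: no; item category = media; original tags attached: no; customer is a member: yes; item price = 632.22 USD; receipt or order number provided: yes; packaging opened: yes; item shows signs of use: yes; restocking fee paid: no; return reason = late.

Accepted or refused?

Refused

Atomic conditions:
  item shows signs of use: yes → true
  packaging opened: yes → true
  damaged in transit: no → false
  NOT customer is a member: yes → false
  days since delivery ≤ 36 days: 177 ≤ 36 is false
  days since delivery ≥ 108 days: 177 ≥ 108 is true
  item marked final-sale: no → false
  NOT receipt or order number provided: yes → false
  original tags attached: no → false
  receipt or order number provided: yes → true
  item price ≤ 1823.51 USD: 632.22 ≤ 1823.51 is true
  item category = media: media == media is true
  return reason ∈ {defective, late, other, wrong-item}: late is in the set → true
  restocking fee paid: no → false
  NOT item shows signs of use: yes → false
  customer is a member: yes → true
  item category ∈ {jewelry, perishable}: media is not in the set → false
  NOT damaged in transit: no → true
  return reason ∈ {late, unwanted, wrong-item}: late is in the set → true
Combine:
[1.2] NOT true = false
[1] true AND false = false
[2.2] NOT false = true
[2] false AND true = false
[3.2] NOT true = false
[3.3] NOT false = true
[3] false AND false AND true = false
[4] false AND false AND true = false
[5.3] NOT true = false
[5] true AND true AND false = false
[6.2] NOT false = true
[6] false AND true = false
[7.3] NOT false = true
[7] false AND true AND true = false
[8.2] NOT true = false
[8] true AND false AND false = false
[root] false OR false OR false OR false OR false OR false OR false OR false = false
Overall: false → refused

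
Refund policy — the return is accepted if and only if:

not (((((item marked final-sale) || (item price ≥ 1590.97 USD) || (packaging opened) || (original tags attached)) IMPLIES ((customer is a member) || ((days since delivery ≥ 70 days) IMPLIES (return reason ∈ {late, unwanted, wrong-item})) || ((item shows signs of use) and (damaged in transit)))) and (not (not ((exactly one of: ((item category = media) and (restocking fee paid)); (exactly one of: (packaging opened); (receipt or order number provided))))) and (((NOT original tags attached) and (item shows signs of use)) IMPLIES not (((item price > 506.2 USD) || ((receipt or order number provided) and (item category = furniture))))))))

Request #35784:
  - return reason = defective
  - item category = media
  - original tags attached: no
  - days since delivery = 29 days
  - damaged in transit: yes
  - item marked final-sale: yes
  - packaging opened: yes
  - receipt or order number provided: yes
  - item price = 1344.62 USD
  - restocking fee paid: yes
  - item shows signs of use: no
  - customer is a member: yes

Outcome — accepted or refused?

Refused

Atomic conditions:
  item marked final-sale: yes → true
  item price ≥ 1590.97 USD: 1344.62 ≥ 1590.97 is false
  packaging opened: yes → true
  original tags attached: no → false
  customer is a member: yes → true
  days since delivery ≥ 70 days: 29 ≥ 70 is false
  return reason ∈ {late, unwanted, wrong-item}: defective is not in the set → false
  item shows signs of use: no → false
  damaged in transit: yes → true
  item category = media: media == media is true
  restocking fee paid: yes → true
  receipt or order number provided: yes → true
  NOT original tags attached: no → true
  item price > 506.2 USD: 1344.62 > 506.2 is true
  item category = furniture: media == furniture is false
Combine:
[1.1.1] true OR false OR true OR false = true
[1.1.2.2] false → false (antecedent false ⇒ implication holds) = true
[1.1.2.3] false AND true = false
[1.1.2] true OR true OR false = true
[1.1] true → true = true
[1.2.1.1.1.1] true AND true = true
[1.2.1.1.1.2] exactly-one(true, true) = false
[1.2.1.1.1] exactly-one(true, false) = true
[1.2.1.1] NOT true = false
[1.2.1] NOT false = true
[1.2.2.1] true AND false = false
[1.2.2.2.1.2] true AND false = false
[1.2.2.2.1] true OR false = true
[1.2.2.2] NOT true = false
[1.2.2] false → false (antecedent false ⇒ implication holds) = true
[1.2] true AND true = true
[1] true AND true = true
[root] NOT true = false
Overall: false → refused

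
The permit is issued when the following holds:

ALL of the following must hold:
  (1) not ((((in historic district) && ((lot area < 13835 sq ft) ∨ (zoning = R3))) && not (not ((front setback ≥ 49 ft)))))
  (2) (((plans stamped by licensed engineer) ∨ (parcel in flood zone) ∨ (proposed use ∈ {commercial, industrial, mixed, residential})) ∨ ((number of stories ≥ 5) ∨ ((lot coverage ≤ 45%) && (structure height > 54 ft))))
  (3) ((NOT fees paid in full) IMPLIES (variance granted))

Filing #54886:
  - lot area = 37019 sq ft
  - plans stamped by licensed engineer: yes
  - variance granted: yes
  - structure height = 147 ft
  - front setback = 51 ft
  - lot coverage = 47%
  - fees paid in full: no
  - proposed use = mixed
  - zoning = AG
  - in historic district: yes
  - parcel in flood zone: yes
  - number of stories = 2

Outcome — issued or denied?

Atomic conditions:
  in historic district: yes → true
  lot area < 13835 sq ft: 37019 < 13835 is false
  zoning = R3: AG == R3 is false
  front setback ≥ 49 ft: 51 ≥ 49 is true
  plans stamped by licensed engineer: yes → true
  parcel in flood zone: yes → true
  proposed use ∈ {commercial, industrial, mixed, residential}: mixed is in the set → true
  number of stories ≥ 5: 2 ≥ 5 is false
  lot coverage ≤ 45%: 47 ≤ 45 is false
  structure height > 54 ft: 147 > 54 is true
  NOT fees paid in full: no → true
  variance granted: yes → true
Combine:
[1.1.1.2] false OR false = false
[1.1.1] true AND false = false
[1.1.2.1] NOT true = false
[1.1.2] NOT false = true
[1.1] false AND true = false
[1] NOT false = true
[2.1] true OR true OR true = true
[2.2.2] false AND true = false
[2.2] false OR false = false
[2] true OR false = true
[3] true → true = true
[root] true AND true AND true = true
Overall: true → issued

Issued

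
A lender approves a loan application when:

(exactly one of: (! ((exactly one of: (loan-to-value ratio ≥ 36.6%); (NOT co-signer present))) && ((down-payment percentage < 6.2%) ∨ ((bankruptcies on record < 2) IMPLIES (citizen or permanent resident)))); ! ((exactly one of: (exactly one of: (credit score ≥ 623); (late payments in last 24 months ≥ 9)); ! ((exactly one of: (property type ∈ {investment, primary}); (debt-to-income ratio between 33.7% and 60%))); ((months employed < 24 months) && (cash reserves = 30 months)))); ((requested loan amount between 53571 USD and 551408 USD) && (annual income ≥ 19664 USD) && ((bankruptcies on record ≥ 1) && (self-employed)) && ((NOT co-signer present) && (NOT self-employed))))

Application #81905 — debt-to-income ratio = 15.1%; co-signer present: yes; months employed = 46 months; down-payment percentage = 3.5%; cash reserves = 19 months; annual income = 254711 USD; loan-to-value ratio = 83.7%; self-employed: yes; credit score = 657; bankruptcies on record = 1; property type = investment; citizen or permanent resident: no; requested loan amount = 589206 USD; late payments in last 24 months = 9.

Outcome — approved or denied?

Approved

Atomic conditions:
  loan-to-value ratio ≥ 36.6%: 83.7 ≥ 36.6 is true
  NOT co-signer present: yes → false
  down-payment percentage < 6.2%: 3.5 < 6.2 is true
  bankruptcies on record < 2: 1 < 2 is true
  citizen or permanent resident: no → false
  credit score ≥ 623: 657 ≥ 623 is true
  late payments in last 24 months ≥ 9: 9 ≥ 9 is true
  property type ∈ {investment, primary}: investment is in the set → true
  debt-to-income ratio between 33.7% and 60%: 15.1 in [33.7, 60] is false
  months employed < 24 months: 46 < 24 is false
  cash reserves = 30 months: 19 == 30 is false
  requested loan amount between 53571 USD and 551408 USD: 589206 in [53571, 551408] is false
  annual income ≥ 19664 USD: 254711 ≥ 19664 is true
  bankruptcies on record ≥ 1: 1 ≥ 1 is true
  self-employed: yes → true
  NOT self-employed: yes → false
Combine:
[1.1.1] exactly-one(true, false) = true
[1.1] NOT true = false
[1.2.2] true → false = false
[1.2] true OR false = true
[1] false AND true = false
[2.1.1] exactly-one(true, true) = false
[2.1.2.1] exactly-one(true, false) = true
[2.1.2] NOT true = false
[2.1.3] false AND false = false
[2.1] exactly-one(false, false, false) = false
[2] NOT false = true
[3.3] true AND true = true
[3.4] false AND false = false
[3] false AND true AND true AND false = false
[root] exactly-one(false, true, false) = true
Overall: true → approved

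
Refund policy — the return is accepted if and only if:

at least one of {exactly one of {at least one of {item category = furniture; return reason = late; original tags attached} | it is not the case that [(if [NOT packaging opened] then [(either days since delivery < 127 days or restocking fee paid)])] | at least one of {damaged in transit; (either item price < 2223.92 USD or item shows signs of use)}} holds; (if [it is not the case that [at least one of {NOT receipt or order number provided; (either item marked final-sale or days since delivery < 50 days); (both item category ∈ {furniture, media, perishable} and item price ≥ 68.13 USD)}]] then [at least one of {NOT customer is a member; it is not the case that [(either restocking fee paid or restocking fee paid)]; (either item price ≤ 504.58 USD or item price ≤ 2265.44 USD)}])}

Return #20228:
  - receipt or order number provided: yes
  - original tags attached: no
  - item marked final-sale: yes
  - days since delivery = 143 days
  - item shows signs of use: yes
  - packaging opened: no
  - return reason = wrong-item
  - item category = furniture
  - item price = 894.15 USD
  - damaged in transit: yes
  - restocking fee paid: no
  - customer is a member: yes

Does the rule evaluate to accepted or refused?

Accepted

Atomic conditions:
  item category = furniture: furniture == furniture is true
  return reason = late: wrong-item == late is false
  original tags attached: no → false
  NOT packaging opened: no → true
  days since delivery < 127 days: 143 < 127 is false
  restocking fee paid: no → false
  damaged in transit: yes → true
  item price < 2223.92 USD: 894.15 < 2223.92 is true
  item shows signs of use: yes → true
  NOT receipt or order number provided: yes → false
  item marked final-sale: yes → true
  days since delivery < 50 days: 143 < 50 is false
  item category ∈ {furniture, media, perishable}: furniture is in the set → true
  item price ≥ 68.13 USD: 894.15 ≥ 68.13 is true
  NOT customer is a member: yes → false
  item price ≤ 504.58 USD: 894.15 ≤ 504.58 is false
  item price ≤ 2265.44 USD: 894.15 ≤ 2265.44 is true
Combine:
[1.1] true OR false OR false = true
[1.2.1.2] false OR false = false
[1.2.1] true → false = false
[1.2] NOT false = true
[1.3.2] true OR true = true
[1.3] true OR true = true
[1] exactly-one(true, true, true) = false
[2.1.1.2] true OR false = true
[2.1.1.3] true AND true = true
[2.1.1] false OR true OR true = true
[2.1] NOT true = false
[2.2.2.1] false OR false = false
[2.2.2] NOT false = true
[2.2.3] false OR true = true
[2.2] false OR true OR true = true
[2] false → true (antecedent false ⇒ implication holds) = true
[root] false OR true = true
Overall: true → accepted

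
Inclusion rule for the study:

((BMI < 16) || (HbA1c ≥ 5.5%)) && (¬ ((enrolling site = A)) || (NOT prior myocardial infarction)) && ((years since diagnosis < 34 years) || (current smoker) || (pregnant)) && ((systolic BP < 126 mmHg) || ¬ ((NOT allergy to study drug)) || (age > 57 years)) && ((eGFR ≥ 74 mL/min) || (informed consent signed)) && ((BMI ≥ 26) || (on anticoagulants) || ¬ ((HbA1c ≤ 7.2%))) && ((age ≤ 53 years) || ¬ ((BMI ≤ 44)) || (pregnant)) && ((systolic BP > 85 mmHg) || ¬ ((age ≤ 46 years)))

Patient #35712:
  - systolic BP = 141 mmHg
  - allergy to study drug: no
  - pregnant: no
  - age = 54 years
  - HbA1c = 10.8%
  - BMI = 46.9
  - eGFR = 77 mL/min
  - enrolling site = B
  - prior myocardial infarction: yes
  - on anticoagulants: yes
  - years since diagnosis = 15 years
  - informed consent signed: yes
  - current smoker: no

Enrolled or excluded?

Atomic conditions:
  BMI < 16: 46.9 < 16 is false
  HbA1c ≥ 5.5%: 10.8 ≥ 5.5 is true
  enrolling site = A: B == A is false
  NOT prior myocardial infarction: yes → false
  years since diagnosis < 34 years: 15 < 34 is true
  current smoker: no → false
  pregnant: no → false
  systolic BP < 126 mmHg: 141 < 126 is false
  NOT allergy to study drug: no → true
  age > 57 years: 54 > 57 is false
  eGFR ≥ 74 mL/min: 77 ≥ 74 is true
  informed consent signed: yes → true
  BMI ≥ 26: 46.9 ≥ 26 is true
  on anticoagulants: yes → true
  HbA1c ≤ 7.2%: 10.8 ≤ 7.2 is false
  age ≤ 53 years: 54 ≤ 53 is false
  BMI ≤ 44: 46.9 ≤ 44 is false
  systolic BP > 85 mmHg: 141 > 85 is true
  age ≤ 46 years: 54 ≤ 46 is false
Combine:
[1] false OR true = true
[2.1] NOT false = true
[2] true OR false = true
[3] true OR false OR false = true
[4.2] NOT true = false
[4] false OR false OR false = false
[5] true OR true = true
[6.3] NOT false = true
[6] true OR true OR true = true
[7.2] NOT false = true
[7] false OR true OR false = true
[8.2] NOT false = true
[8] true OR true = true
[root] true AND true AND true AND false AND true AND true AND true AND true = false
Overall: false → excluded

Excluded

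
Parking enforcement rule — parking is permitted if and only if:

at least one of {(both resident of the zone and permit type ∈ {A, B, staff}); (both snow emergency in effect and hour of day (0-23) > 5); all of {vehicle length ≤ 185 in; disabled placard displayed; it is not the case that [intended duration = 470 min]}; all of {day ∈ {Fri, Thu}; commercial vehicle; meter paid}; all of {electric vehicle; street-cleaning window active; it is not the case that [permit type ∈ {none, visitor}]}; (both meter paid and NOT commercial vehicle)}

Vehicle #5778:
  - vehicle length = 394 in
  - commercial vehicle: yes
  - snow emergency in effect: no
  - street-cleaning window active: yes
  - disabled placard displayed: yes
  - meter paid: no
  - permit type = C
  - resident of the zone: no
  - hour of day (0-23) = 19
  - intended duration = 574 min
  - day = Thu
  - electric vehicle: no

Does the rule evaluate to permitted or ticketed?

Atomic conditions:
  resident of the zone: no → false
  permit type ∈ {A, B, staff}: C is not in the set → false
  snow emergency in effect: no → false
  hour of day (0-23) > 5: 19 > 5 is true
  vehicle length ≤ 185 in: 394 ≤ 185 is false
  disabled placard displayed: yes → true
  intended duration = 470 min: 574 == 470 is false
  day ∈ {Fri, Thu}: Thu is in the set → true
  commercial vehicle: yes → true
  meter paid: no → false
  electric vehicle: no → false
  street-cleaning window active: yes → true
  permit type ∈ {none, visitor}: C is not in the set → false
  NOT commercial vehicle: yes → false
Combine:
[1] false AND false = false
[2] false AND true = false
[3.3] NOT false = true
[3] false AND true AND true = false
[4] true AND true AND false = false
[5.3] NOT false = true
[5] false AND true AND true = false
[6] false AND false = false
[root] false OR false OR false OR false OR false OR false = false
Overall: false → ticketed

Ticketed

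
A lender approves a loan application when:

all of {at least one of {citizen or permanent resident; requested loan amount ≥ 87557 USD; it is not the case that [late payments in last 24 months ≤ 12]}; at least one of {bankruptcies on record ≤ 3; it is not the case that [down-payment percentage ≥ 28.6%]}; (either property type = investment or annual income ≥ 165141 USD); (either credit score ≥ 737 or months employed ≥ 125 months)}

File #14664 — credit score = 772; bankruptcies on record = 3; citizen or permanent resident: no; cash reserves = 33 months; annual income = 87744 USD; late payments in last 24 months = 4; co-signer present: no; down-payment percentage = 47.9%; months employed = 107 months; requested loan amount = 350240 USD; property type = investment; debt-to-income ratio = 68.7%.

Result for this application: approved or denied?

Atomic conditions:
  citizen or permanent resident: no → false
  requested loan amount ≥ 87557 USD: 350240 ≥ 87557 is true
  late payments in last 24 months ≤ 12: 4 ≤ 12 is true
  bankruptcies on record ≤ 3: 3 ≤ 3 is true
  down-payment percentage ≥ 28.6%: 47.9 ≥ 28.6 is true
  property type = investment: investment == investment is true
  annual income ≥ 165141 USD: 87744 ≥ 165141 is false
  credit score ≥ 737: 772 ≥ 737 is true
  months employed ≥ 125 months: 107 ≥ 125 is false
Combine:
[1.3] NOT true = false
[1] false OR true OR false = true
[2.2] NOT true = false
[2] true OR false = true
[3] true OR false = true
[4] true OR false = true
[root] true AND true AND true AND true = true
Overall: true → approved

Approved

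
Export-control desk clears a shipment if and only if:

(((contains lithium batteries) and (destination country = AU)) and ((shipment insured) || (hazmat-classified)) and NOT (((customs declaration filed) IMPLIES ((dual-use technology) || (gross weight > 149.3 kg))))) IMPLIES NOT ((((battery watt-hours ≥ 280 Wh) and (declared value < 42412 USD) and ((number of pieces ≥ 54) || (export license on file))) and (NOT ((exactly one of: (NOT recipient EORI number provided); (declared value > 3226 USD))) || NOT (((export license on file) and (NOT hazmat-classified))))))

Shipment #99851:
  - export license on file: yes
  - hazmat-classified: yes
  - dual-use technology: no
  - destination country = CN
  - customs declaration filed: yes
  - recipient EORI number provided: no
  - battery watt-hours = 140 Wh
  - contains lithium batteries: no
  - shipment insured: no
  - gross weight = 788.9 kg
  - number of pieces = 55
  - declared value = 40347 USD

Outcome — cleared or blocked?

Cleared

Atomic conditions:
  contains lithium batteries: no → false
  destination country = AU: CN == AU is false
  shipment insured: no → false
  hazmat-classified: yes → true
  customs declaration filed: yes → true
  dual-use technology: no → false
  gross weight > 149.3 kg: 788.9 > 149.3 is true
  battery watt-hours ≥ 280 Wh: 140 ≥ 280 is false
  declared value < 42412 USD: 40347 < 42412 is true
  number of pieces ≥ 54: 55 ≥ 54 is true
  export license on file: yes → true
  NOT recipient EORI number provided: no → true
  declared value > 3226 USD: 40347 > 3226 is true
  NOT hazmat-classified: yes → false
Combine:
[1.1] false AND false = false
[1.2] false OR true = true
[1.3.1.2] false OR true = true
[1.3.1] true → true = true
[1.3] NOT true = false
[1] false AND true AND false = false
[2.1.1.3] true OR true = true
[2.1.1] false AND true AND true = false
[2.1.2.1.1] exactly-one(true, true) = false
[2.1.2.1] NOT false = true
[2.1.2.2.1] true AND false = false
[2.1.2.2] NOT false = true
[2.1.2] true OR true = true
[2.1] false AND true = false
[2] NOT false = true
[root] false → true (antecedent false ⇒ implication holds) = true
Overall: true → cleared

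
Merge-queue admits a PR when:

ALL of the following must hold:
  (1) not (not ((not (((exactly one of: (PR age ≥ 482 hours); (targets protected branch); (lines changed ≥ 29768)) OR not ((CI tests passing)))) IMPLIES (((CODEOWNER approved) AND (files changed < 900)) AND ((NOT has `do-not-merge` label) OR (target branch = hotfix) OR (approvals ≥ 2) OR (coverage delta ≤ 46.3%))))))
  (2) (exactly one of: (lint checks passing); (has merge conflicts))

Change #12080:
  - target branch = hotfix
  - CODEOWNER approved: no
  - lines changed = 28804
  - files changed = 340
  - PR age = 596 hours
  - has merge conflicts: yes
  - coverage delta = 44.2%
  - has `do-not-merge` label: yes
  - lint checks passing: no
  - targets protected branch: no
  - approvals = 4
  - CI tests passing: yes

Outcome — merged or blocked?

Merged

Atomic conditions:
  PR age ≥ 482 hours: 596 ≥ 482 is true
  targets protected branch: no → false
  lines changed ≥ 29768: 28804 ≥ 29768 is false
  CI tests passing: yes → true
  CODEOWNER approved: no → false
  files changed < 900: 340 < 900 is true
  NOT has `do-not-merge` label: yes → false
  target branch = hotfix: hotfix == hotfix is true
  approvals ≥ 2: 4 ≥ 2 is true
  coverage delta ≤ 46.3%: 44.2 ≤ 46.3 is true
  lint checks passing: no → false
  has merge conflicts: yes → true
Combine:
[1.1.1.1.1.1] exactly-one(true, false, false) = true
[1.1.1.1.1.2] NOT true = false
[1.1.1.1.1] true OR false = true
[1.1.1.1] NOT true = false
[1.1.1.2.1] false AND true = false
[1.1.1.2.2] false OR true OR true OR true = true
[1.1.1.2] false AND true = false
[1.1.1] false → false (antecedent false ⇒ implication holds) = true
[1.1] NOT true = false
[1] NOT false = true
[2] exactly-one(false, true) = true
[root] true AND true = true
Overall: true → merged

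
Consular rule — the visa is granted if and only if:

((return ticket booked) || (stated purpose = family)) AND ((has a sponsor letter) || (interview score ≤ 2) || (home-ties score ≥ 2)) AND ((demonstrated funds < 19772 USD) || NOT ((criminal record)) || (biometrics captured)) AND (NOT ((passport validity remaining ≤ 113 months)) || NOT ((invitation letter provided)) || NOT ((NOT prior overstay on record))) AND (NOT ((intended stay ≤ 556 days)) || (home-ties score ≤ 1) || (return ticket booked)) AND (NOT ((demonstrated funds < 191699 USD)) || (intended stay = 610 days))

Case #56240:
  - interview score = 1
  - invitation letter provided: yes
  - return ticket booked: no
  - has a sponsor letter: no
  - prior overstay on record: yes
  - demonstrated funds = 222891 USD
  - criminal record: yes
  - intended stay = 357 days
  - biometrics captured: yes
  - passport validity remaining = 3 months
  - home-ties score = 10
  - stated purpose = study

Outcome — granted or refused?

Atomic conditions:
  return ticket booked: no → false
  stated purpose = family: study == family is false
  has a sponsor letter: no → false
  interview score ≤ 2: 1 ≤ 2 is true
  home-ties score ≥ 2: 10 ≥ 2 is true
  demonstrated funds < 19772 USD: 222891 < 19772 is false
  criminal record: yes → true
  biometrics captured: yes → true
  passport validity remaining ≤ 113 months: 3 ≤ 113 is true
  invitation letter provided: yes → true
  NOT prior overstay on record: yes → false
  intended stay ≤ 556 days: 357 ≤ 556 is true
  home-ties score ≤ 1: 10 ≤ 1 is false
  demonstrated funds < 191699 USD: 222891 < 191699 is false
  intended stay = 610 days: 357 == 610 is false
Combine:
[1] false OR false = false
[2] false OR true OR true = true
[3.2] NOT true = false
[3] false OR false OR true = true
[4.1] NOT true = false
[4.2] NOT true = false
[4.3] NOT false = true
[4] false OR false OR true = true
[5.1] NOT true = false
[5] false OR false OR false = false
[6.1] NOT false = true
[6] true OR false = true
[root] false AND true AND true AND true AND false AND true = false
Overall: false → refused

Refused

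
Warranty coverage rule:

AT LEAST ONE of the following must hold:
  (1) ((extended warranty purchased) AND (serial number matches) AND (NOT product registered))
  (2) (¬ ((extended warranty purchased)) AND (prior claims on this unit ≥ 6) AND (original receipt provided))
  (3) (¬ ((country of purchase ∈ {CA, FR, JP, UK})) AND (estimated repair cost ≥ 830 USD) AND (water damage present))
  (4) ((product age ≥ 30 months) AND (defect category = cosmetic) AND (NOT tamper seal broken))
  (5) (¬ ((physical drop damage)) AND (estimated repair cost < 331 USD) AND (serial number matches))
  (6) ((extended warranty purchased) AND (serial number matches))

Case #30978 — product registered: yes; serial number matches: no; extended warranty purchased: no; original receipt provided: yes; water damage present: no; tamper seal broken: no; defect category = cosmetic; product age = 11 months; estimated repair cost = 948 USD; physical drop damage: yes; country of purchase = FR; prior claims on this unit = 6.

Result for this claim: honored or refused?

Atomic conditions:
  extended warranty purchased: no → false
  serial number matches: no → false
  NOT product registered: yes → false
  prior claims on this unit ≥ 6: 6 ≥ 6 is true
  original receipt provided: yes → true
  country of purchase ∈ {CA, FR, JP, UK}: FR is in the set → true
  estimated repair cost ≥ 830 USD: 948 ≥ 830 is true
  water damage present: no → false
  product age ≥ 30 months: 11 ≥ 30 is false
  defect category = cosmetic: cosmetic == cosmetic is true
  NOT tamper seal broken: no → true
  physical drop damage: yes → true
  estimated repair cost < 331 USD: 948 < 331 is false
Combine:
[1] false AND false AND false = false
[2.1] NOT false = true
[2] true AND true AND true = true
[3.1] NOT true = false
[3] false AND true AND false = false
[4] false AND true AND true = false
[5.1] NOT true = false
[5] false AND false AND false = false
[6] false AND false = false
[root] false OR true OR false OR false OR false OR false = true
Overall: true → honored

Honored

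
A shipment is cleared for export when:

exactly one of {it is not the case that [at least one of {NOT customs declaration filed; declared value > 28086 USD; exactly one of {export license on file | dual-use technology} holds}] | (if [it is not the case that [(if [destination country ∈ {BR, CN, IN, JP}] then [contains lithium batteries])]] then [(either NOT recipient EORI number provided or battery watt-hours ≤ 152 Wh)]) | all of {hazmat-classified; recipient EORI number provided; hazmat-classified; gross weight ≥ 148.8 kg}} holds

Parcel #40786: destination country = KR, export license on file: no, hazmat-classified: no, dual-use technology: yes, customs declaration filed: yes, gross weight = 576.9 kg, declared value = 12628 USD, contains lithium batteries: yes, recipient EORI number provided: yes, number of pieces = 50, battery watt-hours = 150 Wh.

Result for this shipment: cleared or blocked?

Cleared

Atomic conditions:
  NOT customs declaration filed: yes → false
  declared value > 28086 USD: 12628 > 28086 is false
  export license on file: no → false
  dual-use technology: yes → true
  destination country ∈ {BR, CN, IN, JP}: KR is not in the set → false
  contains lithium batteries: yes → true
  NOT recipient EORI number provided: yes → false
  battery watt-hours ≤ 152 Wh: 150 ≤ 152 is true
  hazmat-classified: no → false
  recipient EORI number provided: yes → true
  gross weight ≥ 148.8 kg: 576.9 ≥ 148.8 is true
Combine:
[1.1.3] exactly-one(false, true) = true
[1.1] false OR false OR true = true
[1] NOT true = false
[2.1.1] false → true (antecedent false ⇒ implication holds) = true
[2.1] NOT true = false
[2.2] false OR true = true
[2] false → true (antecedent false ⇒ implication holds) = true
[3] false AND true AND false AND true = false
[root] exactly-one(false, true, false) = true
Overall: true → cleared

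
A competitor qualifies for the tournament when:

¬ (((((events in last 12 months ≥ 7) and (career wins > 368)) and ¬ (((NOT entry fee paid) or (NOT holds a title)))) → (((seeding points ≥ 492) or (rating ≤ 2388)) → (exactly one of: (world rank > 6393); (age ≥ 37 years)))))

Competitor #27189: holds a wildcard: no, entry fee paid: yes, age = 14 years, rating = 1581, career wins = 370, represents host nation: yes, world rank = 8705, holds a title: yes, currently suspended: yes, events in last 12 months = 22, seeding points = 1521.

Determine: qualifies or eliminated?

Atomic conditions:
  events in last 12 months ≥ 7: 22 ≥ 7 is true
  career wins > 368: 370 > 368 is true
  NOT entry fee paid: yes → false
  NOT holds a title: yes → false
  seeding points ≥ 492: 1521 ≥ 492 is true
  rating ≤ 2388: 1581 ≤ 2388 is true
  world rank > 6393: 8705 > 6393 is true
  age ≥ 37 years: 14 ≥ 37 is false
Combine:
[1.1.1] true AND true = true
[1.1.2.1] false OR false = false
[1.1.2] NOT false = true
[1.1] true AND true = true
[1.2.1] true OR true = true
[1.2.2] exactly-one(true, false) = true
[1.2] true → true = true
[1] true → true = true
[root] NOT true = false
Overall: false → eliminated

Eliminated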